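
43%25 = 18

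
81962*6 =491772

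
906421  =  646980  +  259441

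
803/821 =803/821= 0.98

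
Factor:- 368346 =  - 2^1 * 3^1 * 11^1*5581^1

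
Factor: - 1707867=-3^2*7^1*27109^1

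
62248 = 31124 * 2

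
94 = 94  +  0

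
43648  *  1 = 43648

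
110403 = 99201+11202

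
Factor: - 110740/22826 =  - 2^1*5^1*7^2*101^( - 1)  =  - 490/101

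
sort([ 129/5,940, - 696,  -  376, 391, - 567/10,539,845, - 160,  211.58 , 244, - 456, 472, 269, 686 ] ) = [ - 696, - 456, - 376, - 160,-567/10,129/5,  211.58  ,  244,269,391 , 472, 539,  686,  845,940 ]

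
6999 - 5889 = 1110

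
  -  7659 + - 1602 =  - 9261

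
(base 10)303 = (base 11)256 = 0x12F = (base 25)C3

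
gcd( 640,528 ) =16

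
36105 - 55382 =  - 19277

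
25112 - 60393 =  - 35281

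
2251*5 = 11255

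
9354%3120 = 3114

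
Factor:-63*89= - 3^2*7^1*89^1 = - 5607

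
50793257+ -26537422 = 24255835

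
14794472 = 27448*539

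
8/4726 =4/2363=0.00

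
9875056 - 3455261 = 6419795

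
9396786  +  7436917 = 16833703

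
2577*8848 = 22801296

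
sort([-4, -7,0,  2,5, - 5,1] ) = [ - 7, - 5, - 4,0, 1,2,  5] 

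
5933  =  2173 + 3760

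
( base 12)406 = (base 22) 14a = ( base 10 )582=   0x246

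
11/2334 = 11/2334 = 0.00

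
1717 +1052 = 2769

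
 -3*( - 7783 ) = 23349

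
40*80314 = 3212560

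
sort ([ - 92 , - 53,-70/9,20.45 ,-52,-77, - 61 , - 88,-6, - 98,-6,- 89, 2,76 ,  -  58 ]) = [ - 98 , - 92,-89  , - 88,-77,-61, - 58, - 53, - 52, - 70/9, -6,-6,2,20.45,76]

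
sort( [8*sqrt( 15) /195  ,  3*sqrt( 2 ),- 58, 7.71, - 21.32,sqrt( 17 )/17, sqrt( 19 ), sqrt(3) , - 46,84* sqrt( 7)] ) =[ - 58, - 46, - 21.32,8*sqrt( 15 ) /195,sqrt( 17)/17, sqrt ( 3 ) , 3  *  sqrt( 2), sqrt( 19) , 7.71,84 *sqrt(7 )] 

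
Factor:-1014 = -2^1*3^1 *13^2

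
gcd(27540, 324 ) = 324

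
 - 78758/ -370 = 212 + 159/185 = 212.86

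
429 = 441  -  12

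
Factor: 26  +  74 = 2^2*5^2 = 100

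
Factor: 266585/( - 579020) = -407/884 = -2^(-2)*11^1*13^ ( - 1)*17^ (-1 )*37^1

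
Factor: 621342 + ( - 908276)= -286934 = - 2^1*143467^1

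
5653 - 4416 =1237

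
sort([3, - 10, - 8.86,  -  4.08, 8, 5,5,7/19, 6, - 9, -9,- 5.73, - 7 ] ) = [ -10, - 9, - 9, - 8.86, - 7, - 5.73,- 4.08 , 7/19,3,5,  5,6,8]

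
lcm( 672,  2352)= 4704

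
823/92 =8 + 87/92 = 8.95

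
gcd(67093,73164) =13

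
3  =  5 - 2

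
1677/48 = 559/16  =  34.94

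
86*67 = 5762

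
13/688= 13/688 = 0.02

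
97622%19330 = 972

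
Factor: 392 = 2^3*7^2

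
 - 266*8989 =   -  2391074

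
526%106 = 102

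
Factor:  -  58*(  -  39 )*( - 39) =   -  2^1*3^2*13^2*29^1 = -88218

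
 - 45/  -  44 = 45/44 = 1.02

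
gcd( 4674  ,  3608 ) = 82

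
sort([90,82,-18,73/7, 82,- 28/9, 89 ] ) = [ - 18, - 28/9,73/7, 82, 82, 89 , 90]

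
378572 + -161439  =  217133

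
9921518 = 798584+9122934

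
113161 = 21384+91777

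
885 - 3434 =  -  2549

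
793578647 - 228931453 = 564647194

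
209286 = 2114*99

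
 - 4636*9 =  - 41724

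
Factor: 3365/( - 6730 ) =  - 1/2 = - 2^(- 1) 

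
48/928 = 3/58 = 0.05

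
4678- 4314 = 364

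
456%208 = 40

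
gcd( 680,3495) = 5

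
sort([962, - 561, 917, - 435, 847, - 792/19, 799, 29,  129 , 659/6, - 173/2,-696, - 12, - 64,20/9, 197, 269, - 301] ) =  [ - 696, -561,-435, - 301, - 173/2, - 64, - 792/19, - 12,20/9,  29, 659/6, 129, 197 , 269, 799, 847, 917, 962]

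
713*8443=6019859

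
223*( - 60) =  - 13380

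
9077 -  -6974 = 16051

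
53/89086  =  53/89086=0.00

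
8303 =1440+6863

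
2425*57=138225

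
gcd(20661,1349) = 71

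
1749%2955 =1749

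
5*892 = 4460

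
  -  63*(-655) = 41265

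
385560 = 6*64260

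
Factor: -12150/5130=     -  45/19 = - 3^2*5^1 * 19^(-1)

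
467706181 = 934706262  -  467000081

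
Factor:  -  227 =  - 227^1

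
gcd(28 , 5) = 1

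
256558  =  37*6934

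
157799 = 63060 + 94739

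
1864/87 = 21 + 37/87 = 21.43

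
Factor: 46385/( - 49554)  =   - 2^(-1)*3^( - 2 )*5^1*2753^( -1)*9277^1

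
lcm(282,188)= 564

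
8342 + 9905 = 18247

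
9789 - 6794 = 2995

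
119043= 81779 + 37264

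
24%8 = 0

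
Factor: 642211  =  642211^1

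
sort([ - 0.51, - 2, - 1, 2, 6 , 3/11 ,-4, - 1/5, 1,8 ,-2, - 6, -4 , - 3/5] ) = [ - 6, - 4, - 4 , - 2, - 2,  -  1, - 3/5, - 0.51, - 1/5,3/11,1, 2, 6, 8 ]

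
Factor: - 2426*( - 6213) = 2^1*3^1 *19^1 *109^1*1213^1 = 15072738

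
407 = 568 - 161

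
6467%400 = 67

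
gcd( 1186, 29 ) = 1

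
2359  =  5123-2764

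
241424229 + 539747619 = 781171848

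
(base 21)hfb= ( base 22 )G3D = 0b1111010001111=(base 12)463B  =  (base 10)7823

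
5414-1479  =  3935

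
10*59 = 590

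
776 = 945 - 169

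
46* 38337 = 1763502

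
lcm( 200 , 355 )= 14200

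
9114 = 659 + 8455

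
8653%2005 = 633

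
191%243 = 191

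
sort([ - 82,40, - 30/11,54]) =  [ - 82,-30/11,  40 , 54]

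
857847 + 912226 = 1770073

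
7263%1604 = 847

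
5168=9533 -4365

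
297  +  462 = 759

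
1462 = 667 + 795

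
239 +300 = 539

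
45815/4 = 11453+3/4 = 11453.75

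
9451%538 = 305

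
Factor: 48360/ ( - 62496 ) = -2^( - 2)*3^( - 1)*5^1 * 7^(-1 ) * 13^1=-65/84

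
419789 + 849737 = 1269526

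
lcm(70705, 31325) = 2474675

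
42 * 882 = 37044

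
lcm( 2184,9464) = 28392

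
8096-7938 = 158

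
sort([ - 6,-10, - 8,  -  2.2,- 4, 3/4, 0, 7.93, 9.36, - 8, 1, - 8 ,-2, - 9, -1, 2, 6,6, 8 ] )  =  [-10, -9,-8, - 8,-8,-6, - 4 ,-2.2,-2, - 1,0, 3/4,1,2,6, 6,7.93,8,9.36] 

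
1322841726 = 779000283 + 543841443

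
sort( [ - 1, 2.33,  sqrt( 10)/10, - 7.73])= [ - 7.73, - 1,sqrt( 10)/10,2.33] 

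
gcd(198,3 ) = 3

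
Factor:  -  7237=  - 7237^1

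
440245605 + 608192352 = 1048437957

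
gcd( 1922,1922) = 1922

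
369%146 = 77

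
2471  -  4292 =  - 1821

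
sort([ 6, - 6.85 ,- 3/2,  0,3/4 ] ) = [-6.85, - 3/2, 0,3/4,6] 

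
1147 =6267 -5120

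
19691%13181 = 6510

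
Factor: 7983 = 3^2*887^1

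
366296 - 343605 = 22691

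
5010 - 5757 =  - 747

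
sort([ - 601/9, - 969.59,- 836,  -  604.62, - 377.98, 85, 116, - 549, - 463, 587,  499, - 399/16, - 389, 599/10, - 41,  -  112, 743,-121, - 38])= [ -969.59 , - 836 , - 604.62, - 549, - 463, - 389, - 377.98, - 121, - 112 , - 601/9, - 41, - 38, -399/16, 599/10,  85, 116,499,587, 743 ] 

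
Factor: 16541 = 7^1*17^1*139^1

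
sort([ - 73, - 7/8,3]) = [ - 73, - 7/8, 3]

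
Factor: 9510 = 2^1*3^1*5^1*317^1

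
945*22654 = 21408030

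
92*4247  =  390724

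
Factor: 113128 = 2^3*79^1*179^1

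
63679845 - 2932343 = 60747502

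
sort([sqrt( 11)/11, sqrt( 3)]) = [ sqrt( 11) /11, sqrt(3)]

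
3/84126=1/28042 = 0.00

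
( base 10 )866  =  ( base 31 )RT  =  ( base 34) PG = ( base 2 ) 1101100010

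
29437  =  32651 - 3214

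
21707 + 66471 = 88178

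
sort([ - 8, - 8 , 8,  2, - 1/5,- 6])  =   [  -  8,-8 , - 6, - 1/5,  2,8 ] 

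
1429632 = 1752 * 816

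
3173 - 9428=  - 6255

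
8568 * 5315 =45538920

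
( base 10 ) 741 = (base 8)1345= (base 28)qd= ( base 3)1000110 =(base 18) 253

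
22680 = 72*315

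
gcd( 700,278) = 2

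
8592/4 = 2148 = 2148.00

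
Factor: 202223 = 7^2  *4127^1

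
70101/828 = 7789/92 =84.66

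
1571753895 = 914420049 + 657333846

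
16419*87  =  1428453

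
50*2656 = 132800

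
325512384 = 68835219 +256677165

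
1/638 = 1/638 = 0.00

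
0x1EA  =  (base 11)406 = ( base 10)490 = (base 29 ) gq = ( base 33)es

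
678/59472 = 113/9912 = 0.01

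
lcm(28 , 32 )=224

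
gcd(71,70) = 1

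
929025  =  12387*75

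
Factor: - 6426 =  - 2^1*3^3*7^1*17^1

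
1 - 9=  - 8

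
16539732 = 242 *68346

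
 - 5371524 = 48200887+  - 53572411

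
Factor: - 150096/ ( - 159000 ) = 118/125 = 2^1 * 5^(-3 )*59^1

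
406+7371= 7777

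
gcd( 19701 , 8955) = 1791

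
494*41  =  20254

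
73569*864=63563616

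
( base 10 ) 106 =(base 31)3D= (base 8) 152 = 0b1101010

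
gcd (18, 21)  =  3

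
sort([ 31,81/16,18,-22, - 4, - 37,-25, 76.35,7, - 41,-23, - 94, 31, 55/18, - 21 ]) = [ - 94, - 41, - 37, - 25, - 23, - 22, - 21, - 4,55/18, 81/16, 7, 18, 31,  31, 76.35 ] 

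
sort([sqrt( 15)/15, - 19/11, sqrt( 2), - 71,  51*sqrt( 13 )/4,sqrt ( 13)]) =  [ - 71, - 19/11, sqrt( 15)/15,sqrt(2 ), sqrt( 13), 51 * sqrt (13 )/4]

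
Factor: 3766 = 2^1*7^1*269^1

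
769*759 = 583671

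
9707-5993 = 3714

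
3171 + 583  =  3754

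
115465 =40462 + 75003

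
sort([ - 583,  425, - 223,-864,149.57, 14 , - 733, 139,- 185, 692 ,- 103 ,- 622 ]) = [-864,-733, - 622 ,-583,- 223, - 185, - 103, 14,139, 149.57,425, 692]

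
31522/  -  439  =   - 31522/439= -  71.80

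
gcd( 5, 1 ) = 1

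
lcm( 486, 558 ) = 15066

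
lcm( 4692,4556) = 314364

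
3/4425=1/1475 = 0.00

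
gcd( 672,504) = 168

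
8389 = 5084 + 3305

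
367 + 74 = 441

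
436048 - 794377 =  - 358329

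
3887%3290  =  597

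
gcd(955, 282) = 1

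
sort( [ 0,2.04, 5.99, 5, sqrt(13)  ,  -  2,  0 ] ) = [ -2,0, 0, 2.04, sqrt(13),5, 5.99] 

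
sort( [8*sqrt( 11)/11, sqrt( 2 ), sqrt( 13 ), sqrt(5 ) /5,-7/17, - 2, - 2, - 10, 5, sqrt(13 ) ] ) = [  -  10, - 2, - 2, - 7/17 , sqrt(5 )/5, sqrt(2),8*sqrt(11)/11,sqrt( 13 ),sqrt (13 ), 5 ] 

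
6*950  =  5700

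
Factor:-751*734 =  - 551234 = - 2^1*367^1*751^1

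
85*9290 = 789650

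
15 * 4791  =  71865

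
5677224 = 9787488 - 4110264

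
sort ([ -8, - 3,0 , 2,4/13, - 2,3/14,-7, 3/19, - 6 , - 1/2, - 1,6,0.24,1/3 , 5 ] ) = [ - 8,- 7 , - 6, - 3 , - 2, - 1, - 1/2,0,3/19,3/14,0.24,4/13,  1/3,2,5, 6 ] 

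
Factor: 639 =3^2*71^1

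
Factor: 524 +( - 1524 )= - 2^3*5^3 = - 1000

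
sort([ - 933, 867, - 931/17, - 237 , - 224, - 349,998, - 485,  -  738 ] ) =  [- 933, - 738, - 485,-349, - 237, - 224, - 931/17,867,  998] 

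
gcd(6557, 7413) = 1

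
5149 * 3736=19236664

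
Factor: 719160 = 2^3*3^1* 5^1*13^1*461^1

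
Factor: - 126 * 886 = - 111636 = -2^2 *3^2*7^1*443^1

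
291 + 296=587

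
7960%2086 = 1702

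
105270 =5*21054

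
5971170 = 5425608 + 545562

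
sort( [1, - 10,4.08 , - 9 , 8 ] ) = [-10, - 9,1,4.08,8]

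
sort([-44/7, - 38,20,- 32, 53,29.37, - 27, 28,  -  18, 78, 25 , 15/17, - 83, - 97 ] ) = [ - 97,-83,-38,-32, - 27, - 18, - 44/7,15/17,20,25, 28, 29.37,53, 78] 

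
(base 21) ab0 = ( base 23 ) 8HI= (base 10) 4641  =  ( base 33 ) 48L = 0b1001000100001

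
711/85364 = 711/85364 = 0.01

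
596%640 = 596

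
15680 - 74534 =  - 58854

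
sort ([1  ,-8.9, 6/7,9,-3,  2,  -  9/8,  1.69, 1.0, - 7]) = [  -  8.9, - 7,  -  3, - 9/8, 6/7,1,1.0,  1.69,2,9 ]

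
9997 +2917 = 12914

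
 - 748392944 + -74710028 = -823102972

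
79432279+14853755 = 94286034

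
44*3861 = 169884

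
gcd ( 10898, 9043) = 1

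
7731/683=11 + 218/683 = 11.32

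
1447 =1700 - 253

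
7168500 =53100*135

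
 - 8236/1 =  - 8236 = - 8236.00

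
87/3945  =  29/1315= 0.02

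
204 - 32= 172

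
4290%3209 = 1081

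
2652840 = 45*58952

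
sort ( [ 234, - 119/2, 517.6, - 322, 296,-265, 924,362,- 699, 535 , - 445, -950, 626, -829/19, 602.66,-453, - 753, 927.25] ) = [ - 950,-753, - 699,-453,-445, - 322, - 265, - 119/2, -829/19, 234,296,362,517.6, 535, 602.66, 626, 924, 927.25]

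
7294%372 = 226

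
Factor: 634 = 2^1*317^1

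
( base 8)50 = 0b101000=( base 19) 22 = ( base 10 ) 40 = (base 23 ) 1H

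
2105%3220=2105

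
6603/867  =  7 + 178/289 = 7.62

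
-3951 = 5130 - 9081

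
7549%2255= 784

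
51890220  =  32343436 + 19546784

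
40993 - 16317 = 24676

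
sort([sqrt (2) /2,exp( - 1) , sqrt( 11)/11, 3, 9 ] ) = [ sqrt(11)/11,exp( - 1),sqrt ( 2)/2,3,9 ]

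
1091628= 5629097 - 4537469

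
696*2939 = 2045544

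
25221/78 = 8407/26 = 323.35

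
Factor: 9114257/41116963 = 47^(-1)*223^( - 1 ) * 3923^( - 1 )*9114257^1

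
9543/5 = 1908 + 3/5 = 1908.60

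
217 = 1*217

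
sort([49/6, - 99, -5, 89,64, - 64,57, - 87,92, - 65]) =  [  -  99, - 87, - 65,-64, - 5, 49/6, 57,64, 89, 92 ]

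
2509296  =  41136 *61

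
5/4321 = 5/4321 = 0.00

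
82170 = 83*990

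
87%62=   25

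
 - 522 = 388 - 910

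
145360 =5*29072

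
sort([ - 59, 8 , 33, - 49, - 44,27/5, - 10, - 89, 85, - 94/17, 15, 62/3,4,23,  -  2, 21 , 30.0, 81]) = [-89, - 59, - 49, - 44, - 10, - 94/17, - 2,4, 27/5, 8,15,62/3,21,23,30.0, 33 , 81,85 ]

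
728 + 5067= 5795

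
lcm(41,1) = 41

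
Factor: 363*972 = 2^2*3^6*11^2 = 352836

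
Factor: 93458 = 2^1*83^1*563^1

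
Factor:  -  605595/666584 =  - 705/776 = -  2^(-3 )*3^1*5^1*47^1*97^( - 1)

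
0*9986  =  0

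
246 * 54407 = 13384122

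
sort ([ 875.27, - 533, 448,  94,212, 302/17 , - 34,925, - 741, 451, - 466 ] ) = [ - 741, -533, - 466 , - 34,302/17,94,  212, 448,  451, 875.27, 925] 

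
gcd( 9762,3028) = 2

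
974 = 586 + 388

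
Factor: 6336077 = 11^1 *131^1 * 4397^1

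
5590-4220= 1370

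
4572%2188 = 196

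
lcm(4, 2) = 4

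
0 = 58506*0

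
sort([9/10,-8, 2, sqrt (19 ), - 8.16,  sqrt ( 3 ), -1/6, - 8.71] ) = [-8.71, - 8.16, - 8, - 1/6,9/10, sqrt (3 ), 2, sqrt(19) ]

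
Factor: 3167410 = 2^1* 5^1 * 383^1*827^1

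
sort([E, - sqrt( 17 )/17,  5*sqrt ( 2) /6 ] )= [ - sqrt(17 )/17,5*sqrt ( 2 ) /6,E] 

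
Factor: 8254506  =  2^1*3^1*13^1*97^1*1091^1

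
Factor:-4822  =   - 2^1*2411^1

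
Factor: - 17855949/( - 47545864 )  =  2^ ( - 3 )*3^1*1063^( - 1)*5591^ ( - 1)*5951983^1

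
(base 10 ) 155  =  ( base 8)233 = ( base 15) A5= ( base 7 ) 311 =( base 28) 5f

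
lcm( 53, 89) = 4717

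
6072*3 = 18216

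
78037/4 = 78037/4= 19509.25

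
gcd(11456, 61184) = 64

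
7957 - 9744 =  - 1787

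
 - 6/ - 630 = 1/105= 0.01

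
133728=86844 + 46884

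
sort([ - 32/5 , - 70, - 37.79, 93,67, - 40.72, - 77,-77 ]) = [ - 77, - 77, -70, - 40.72, - 37.79,- 32/5, 67, 93]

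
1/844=1/844 = 0.00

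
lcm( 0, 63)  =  0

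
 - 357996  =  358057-716053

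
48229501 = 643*75007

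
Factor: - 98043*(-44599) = 4372619757 = 3^1* 11^1*103^1*433^1*2971^1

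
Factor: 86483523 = 3^1*7^1*433^1  *9511^1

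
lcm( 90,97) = 8730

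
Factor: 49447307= 7^1*13^1*157^1*3461^1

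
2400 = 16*150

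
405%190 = 25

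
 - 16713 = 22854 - 39567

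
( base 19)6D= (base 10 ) 127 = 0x7f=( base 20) 67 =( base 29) 4b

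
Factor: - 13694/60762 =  - 167/741 = - 3^ ( - 1)*13^ ( - 1 )*19^( - 1)*167^1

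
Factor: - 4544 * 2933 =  - 2^6 * 7^1*71^1 * 419^1 = -  13327552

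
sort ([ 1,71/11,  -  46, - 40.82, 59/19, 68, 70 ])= [ - 46, - 40.82, 1, 59/19, 71/11, 68 , 70]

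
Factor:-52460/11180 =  - 13^( - 1) * 61^1 = - 61/13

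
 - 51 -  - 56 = 5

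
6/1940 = 3/970= 0.00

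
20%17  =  3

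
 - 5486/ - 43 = 127+25/43  =  127.58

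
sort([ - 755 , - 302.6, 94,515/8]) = [-755, - 302.6,515/8 , 94]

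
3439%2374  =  1065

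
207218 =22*9419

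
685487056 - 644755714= 40731342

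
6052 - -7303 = 13355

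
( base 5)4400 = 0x258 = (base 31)jb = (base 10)600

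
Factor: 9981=3^2 * 1109^1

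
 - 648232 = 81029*( - 8 ) 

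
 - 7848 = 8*( - 981) 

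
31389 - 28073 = 3316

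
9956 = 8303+1653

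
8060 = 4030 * 2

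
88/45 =88/45 = 1.96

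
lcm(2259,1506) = 4518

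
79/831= 79/831 = 0.10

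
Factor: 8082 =2^1*3^2 * 449^1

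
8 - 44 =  - 36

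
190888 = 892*214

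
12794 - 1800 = 10994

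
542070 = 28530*19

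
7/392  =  1/56 = 0.02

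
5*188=940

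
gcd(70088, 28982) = 2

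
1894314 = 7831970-5937656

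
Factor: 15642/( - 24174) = -11^1*17^ ( - 1) =-  11/17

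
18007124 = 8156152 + 9850972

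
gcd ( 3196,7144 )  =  188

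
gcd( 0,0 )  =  0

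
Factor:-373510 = -2^1*5^1*41^1*911^1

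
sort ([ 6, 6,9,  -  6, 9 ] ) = [  -  6, 6, 6, 9, 9] 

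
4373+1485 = 5858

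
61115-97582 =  - 36467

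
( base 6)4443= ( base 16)40b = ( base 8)2013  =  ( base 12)723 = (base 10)1035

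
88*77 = 6776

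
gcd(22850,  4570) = 4570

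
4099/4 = 1024 + 3/4 = 1024.75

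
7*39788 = 278516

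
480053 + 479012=959065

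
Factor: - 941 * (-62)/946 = 11^(-1)*31^1*43^( - 1 )*941^1 = 29171/473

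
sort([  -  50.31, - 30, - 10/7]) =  [ - 50.31, - 30 ,-10/7]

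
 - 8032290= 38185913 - 46218203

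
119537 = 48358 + 71179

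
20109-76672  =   - 56563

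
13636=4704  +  8932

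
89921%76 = 13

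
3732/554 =1866/277=6.74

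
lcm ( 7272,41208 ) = 123624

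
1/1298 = 1/1298 = 0.00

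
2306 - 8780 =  - 6474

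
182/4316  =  7/166 = 0.04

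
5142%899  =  647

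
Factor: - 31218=- 2^1 * 3^1 * 11^2 * 43^1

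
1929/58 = 33 + 15/58 =33.26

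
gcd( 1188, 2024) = 44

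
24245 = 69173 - 44928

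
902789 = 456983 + 445806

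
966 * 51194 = 49453404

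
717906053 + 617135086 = 1335041139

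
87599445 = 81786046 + 5813399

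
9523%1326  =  241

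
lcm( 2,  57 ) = 114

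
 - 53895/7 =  - 7700 + 5/7 = - 7699.29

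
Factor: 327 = 3^1*109^1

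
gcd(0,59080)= 59080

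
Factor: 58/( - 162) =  -29/81 = -  3^( - 4 ) * 29^1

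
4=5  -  1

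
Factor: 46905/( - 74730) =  - 2^( -1)*47^(-1 )*59^1 = - 59/94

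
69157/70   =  987 + 67/70 = 987.96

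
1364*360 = 491040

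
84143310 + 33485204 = 117628514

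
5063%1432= 767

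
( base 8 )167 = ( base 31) 3q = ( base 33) 3k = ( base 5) 434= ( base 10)119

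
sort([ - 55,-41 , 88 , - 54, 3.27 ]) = [ - 55, - 54, - 41, 3.27,88 ]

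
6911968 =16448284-9536316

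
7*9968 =69776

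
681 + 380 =1061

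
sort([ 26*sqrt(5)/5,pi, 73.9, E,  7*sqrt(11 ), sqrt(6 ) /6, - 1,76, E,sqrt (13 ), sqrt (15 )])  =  [ - 1,sqrt ( 6 ) /6, E,E, pi,sqrt(13), sqrt( 15 ), 26*sqrt(5)/5, 7*sqrt(11), 73.9, 76]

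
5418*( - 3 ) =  - 16254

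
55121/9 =55121/9= 6124.56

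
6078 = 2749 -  - 3329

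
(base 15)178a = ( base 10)5080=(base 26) 7DA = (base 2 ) 1001111011000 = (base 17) 109e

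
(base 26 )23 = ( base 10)55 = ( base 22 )2B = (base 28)1r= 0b110111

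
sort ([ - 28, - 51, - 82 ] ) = [ - 82, - 51, - 28 ] 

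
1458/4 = 364 + 1/2 = 364.50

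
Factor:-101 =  - 101^1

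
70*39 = 2730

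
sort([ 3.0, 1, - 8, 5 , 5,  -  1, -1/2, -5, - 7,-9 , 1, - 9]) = [ - 9, - 9, - 8, - 7, - 5,  -  1, - 1/2, 1,1, 3.0, 5,5 ]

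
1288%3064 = 1288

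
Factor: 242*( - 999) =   -  241758=- 2^1*3^3*11^2 * 37^1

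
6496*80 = 519680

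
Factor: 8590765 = 5^1 * 1718153^1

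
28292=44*643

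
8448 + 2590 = 11038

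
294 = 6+288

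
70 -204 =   -  134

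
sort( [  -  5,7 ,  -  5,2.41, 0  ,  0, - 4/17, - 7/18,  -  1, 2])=[ - 5,  -  5, - 1,  -  7/18,-4/17, 0, 0, 2 , 2.41, 7 ]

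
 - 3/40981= -3/40981  =  - 0.00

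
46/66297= 46/66297 = 0.00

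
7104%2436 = 2232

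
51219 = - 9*( - 5691) 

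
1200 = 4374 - 3174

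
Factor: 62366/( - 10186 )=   -  11^(-1 ) * 463^(  -  1 )*31183^1 = - 31183/5093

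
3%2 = 1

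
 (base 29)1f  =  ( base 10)44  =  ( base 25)1J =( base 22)20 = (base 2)101100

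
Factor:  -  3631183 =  - 17^1 * 213599^1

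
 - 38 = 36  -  74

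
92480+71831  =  164311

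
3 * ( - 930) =-2790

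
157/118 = 157/118 = 1.33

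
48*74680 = 3584640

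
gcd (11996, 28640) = 4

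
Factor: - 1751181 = -3^1*583727^1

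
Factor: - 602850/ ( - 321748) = 301425/160874=2^( - 1 )*3^1 *5^2*7^( - 1 )*4019^1*11491^ ( - 1 ) 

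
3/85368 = 1/28456 = 0.00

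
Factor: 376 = 2^3*47^1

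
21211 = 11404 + 9807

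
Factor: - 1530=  - 2^1*3^2 * 5^1*17^1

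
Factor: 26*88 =2288=2^4*11^1*13^1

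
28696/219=131 + 7/219   =  131.03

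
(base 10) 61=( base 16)3d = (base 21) 2j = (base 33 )1S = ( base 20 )31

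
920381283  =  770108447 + 150272836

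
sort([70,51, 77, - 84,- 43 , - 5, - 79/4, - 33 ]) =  [-84, - 43,-33, - 79/4,- 5, 51, 70, 77 ]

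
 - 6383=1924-8307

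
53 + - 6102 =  - 6049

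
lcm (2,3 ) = 6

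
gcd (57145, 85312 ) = 1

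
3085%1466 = 153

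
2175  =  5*435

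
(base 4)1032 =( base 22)3c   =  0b1001110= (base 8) 116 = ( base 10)78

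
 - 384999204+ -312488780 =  - 697487984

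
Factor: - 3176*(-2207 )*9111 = 63862934952 = 2^3 * 3^1*397^1*2207^1*3037^1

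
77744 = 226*344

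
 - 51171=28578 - 79749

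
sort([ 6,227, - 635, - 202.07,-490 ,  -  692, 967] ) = [-692, - 635,-490,-202.07, 6, 227,967 ]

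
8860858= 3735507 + 5125351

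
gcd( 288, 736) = 32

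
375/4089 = 125/1363= 0.09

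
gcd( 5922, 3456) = 18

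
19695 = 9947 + 9748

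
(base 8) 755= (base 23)LA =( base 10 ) 493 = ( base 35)e3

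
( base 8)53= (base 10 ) 43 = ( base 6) 111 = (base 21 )21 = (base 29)1e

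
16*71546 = 1144736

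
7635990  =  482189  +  7153801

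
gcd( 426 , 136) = 2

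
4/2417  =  4/2417 = 0.00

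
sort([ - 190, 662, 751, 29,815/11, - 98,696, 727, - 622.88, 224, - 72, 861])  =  [-622.88, - 190, - 98, - 72, 29, 815/11 , 224,662 , 696 , 727, 751, 861 ] 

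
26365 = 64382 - 38017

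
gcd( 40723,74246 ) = 1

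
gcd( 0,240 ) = 240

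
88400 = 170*520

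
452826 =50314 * 9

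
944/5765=944/5765 = 0.16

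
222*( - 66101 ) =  - 14674422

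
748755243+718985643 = 1467740886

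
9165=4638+4527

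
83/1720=83/1720 = 0.05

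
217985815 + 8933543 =226919358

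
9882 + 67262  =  77144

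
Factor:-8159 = -41^1*199^1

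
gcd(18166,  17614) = 2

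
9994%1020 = 814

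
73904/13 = 5684  +  12/13 = 5684.92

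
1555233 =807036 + 748197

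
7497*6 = 44982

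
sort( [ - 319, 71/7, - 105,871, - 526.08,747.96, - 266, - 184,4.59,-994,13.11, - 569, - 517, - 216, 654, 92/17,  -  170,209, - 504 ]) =[ - 994, - 569,-526.08,- 517,-504,  -  319, - 266, - 216, - 184, - 170, -105,4.59,92/17, 71/7,  13.11, 209,  654,747.96, 871]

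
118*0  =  0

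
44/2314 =22/1157=0.02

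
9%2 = 1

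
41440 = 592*70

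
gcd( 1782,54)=54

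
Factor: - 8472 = -2^3*3^1 * 353^1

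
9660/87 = 3220/29 =111.03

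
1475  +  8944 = 10419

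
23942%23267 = 675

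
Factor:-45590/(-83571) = 2^1*3^ (-1)*5^1*47^1*89^ (-1)*97^1*313^(-1)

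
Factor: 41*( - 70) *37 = -106190 = - 2^1*5^1*7^1*37^1*41^1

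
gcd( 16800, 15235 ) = 5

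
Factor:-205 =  - 5^1*41^1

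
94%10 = 4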